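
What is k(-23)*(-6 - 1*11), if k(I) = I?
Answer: 391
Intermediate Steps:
k(-23)*(-6 - 1*11) = -23*(-6 - 1*11) = -23*(-6 - 11) = -23*(-17) = 391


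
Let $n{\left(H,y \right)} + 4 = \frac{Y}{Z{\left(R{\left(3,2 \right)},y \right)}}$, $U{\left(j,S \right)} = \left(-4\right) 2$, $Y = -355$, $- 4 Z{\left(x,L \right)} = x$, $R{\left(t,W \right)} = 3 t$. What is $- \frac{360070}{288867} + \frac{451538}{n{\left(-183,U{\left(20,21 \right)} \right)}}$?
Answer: $\frac{586705755067}{199895964} \approx 2935.1$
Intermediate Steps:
$Z{\left(x,L \right)} = - \frac{x}{4}$
$U{\left(j,S \right)} = -8$
$n{\left(H,y \right)} = \frac{1384}{9}$ ($n{\left(H,y \right)} = -4 - \frac{355}{\left(- \frac{1}{4}\right) 3 \cdot 3} = -4 - \frac{355}{\left(- \frac{1}{4}\right) 9} = -4 - \frac{355}{- \frac{9}{4}} = -4 - - \frac{1420}{9} = -4 + \frac{1420}{9} = \frac{1384}{9}$)
$- \frac{360070}{288867} + \frac{451538}{n{\left(-183,U{\left(20,21 \right)} \right)}} = - \frac{360070}{288867} + \frac{451538}{\frac{1384}{9}} = \left(-360070\right) \frac{1}{288867} + 451538 \cdot \frac{9}{1384} = - \frac{360070}{288867} + \frac{2031921}{692} = \frac{586705755067}{199895964}$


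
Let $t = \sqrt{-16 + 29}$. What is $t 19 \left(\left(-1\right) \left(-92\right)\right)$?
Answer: $1748 \sqrt{13} \approx 6302.5$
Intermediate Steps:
$t = \sqrt{13} \approx 3.6056$
$t 19 \left(\left(-1\right) \left(-92\right)\right) = \sqrt{13} \cdot 19 \left(\left(-1\right) \left(-92\right)\right) = 19 \sqrt{13} \cdot 92 = 1748 \sqrt{13}$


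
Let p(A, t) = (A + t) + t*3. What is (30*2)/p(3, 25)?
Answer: 60/103 ≈ 0.58252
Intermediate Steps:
p(A, t) = A + 4*t (p(A, t) = (A + t) + 3*t = A + 4*t)
(30*2)/p(3, 25) = (30*2)/(3 + 4*25) = 60/(3 + 100) = 60/103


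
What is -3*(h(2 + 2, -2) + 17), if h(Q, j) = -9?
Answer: -24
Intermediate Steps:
-3*(h(2 + 2, -2) + 17) = -3*(-9 + 17) = -3*8 = -24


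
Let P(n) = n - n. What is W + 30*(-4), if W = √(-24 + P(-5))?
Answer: -120 + 2*I*√6 ≈ -120.0 + 4.899*I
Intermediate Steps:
P(n) = 0
W = 2*I*√6 (W = √(-24 + 0) = √(-24) = 2*I*√6 ≈ 4.899*I)
W + 30*(-4) = 2*I*√6 + 30*(-4) = 2*I*√6 - 120 = -120 + 2*I*√6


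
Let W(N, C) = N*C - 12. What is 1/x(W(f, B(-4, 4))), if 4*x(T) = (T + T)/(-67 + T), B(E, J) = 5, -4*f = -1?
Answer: 622/43 ≈ 14.465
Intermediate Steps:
f = 1/4 (f = -1/4*(-1) = 1/4 ≈ 0.25000)
W(N, C) = -12 + C*N (W(N, C) = C*N - 12 = -12 + C*N)
x(T) = T/(2*(-67 + T)) (x(T) = ((T + T)/(-67 + T))/4 = ((2*T)/(-67 + T))/4 = (2*T/(-67 + T))/4 = T/(2*(-67 + T)))
1/x(W(f, B(-4, 4))) = 1/((-12 + 5*(1/4))/(2*(-67 + (-12 + 5*(1/4))))) = 1/((-12 + 5/4)/(2*(-67 + (-12 + 5/4)))) = 1/((1/2)*(-43/4)/(-67 - 43/4)) = 1/((1/2)*(-43/4)/(-311/4)) = 1/((1/2)*(-43/4)*(-4/311)) = 1/(43/622) = 622/43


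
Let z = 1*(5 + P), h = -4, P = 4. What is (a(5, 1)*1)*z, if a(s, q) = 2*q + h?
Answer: -18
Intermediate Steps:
a(s, q) = -4 + 2*q (a(s, q) = 2*q - 4 = -4 + 2*q)
z = 9 (z = 1*(5 + 4) = 1*9 = 9)
(a(5, 1)*1)*z = ((-4 + 2*1)*1)*9 = ((-4 + 2)*1)*9 = -2*1*9 = -2*9 = -18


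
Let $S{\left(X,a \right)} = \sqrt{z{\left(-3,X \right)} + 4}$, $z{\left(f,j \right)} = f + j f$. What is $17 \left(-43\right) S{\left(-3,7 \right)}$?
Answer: $- 731 \sqrt{10} \approx -2311.6$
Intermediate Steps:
$z{\left(f,j \right)} = f + f j$
$S{\left(X,a \right)} = \sqrt{1 - 3 X}$ ($S{\left(X,a \right)} = \sqrt{- 3 \left(1 + X\right) + 4} = \sqrt{\left(-3 - 3 X\right) + 4} = \sqrt{1 - 3 X}$)
$17 \left(-43\right) S{\left(-3,7 \right)} = 17 \left(-43\right) \sqrt{1 - -9} = - 731 \sqrt{1 + 9} = - 731 \sqrt{10}$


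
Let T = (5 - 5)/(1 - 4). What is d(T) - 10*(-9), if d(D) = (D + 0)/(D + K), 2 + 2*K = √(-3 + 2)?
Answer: 90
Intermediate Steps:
T = 0 (T = 0/(-3) = 0*(-⅓) = 0)
K = -1 + I/2 (K = -1 + √(-3 + 2)/2 = -1 + √(-1)/2 = -1 + I/2 ≈ -1.0 + 0.5*I)
d(D) = D/(-1 + D + I/2) (d(D) = (D + 0)/(D + (-1 + I/2)) = D/(-1 + D + I/2))
d(T) - 10*(-9) = 2*0/(-2 + I + 2*0) - 10*(-9) = 2*0/(-2 + I + 0) + 90 = 2*0/(-2 + I) + 90 = 2*0*((-2 - I)/5) + 90 = 0 + 90 = 90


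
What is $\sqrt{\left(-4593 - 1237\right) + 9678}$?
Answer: $2 \sqrt{962} \approx 62.032$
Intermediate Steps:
$\sqrt{\left(-4593 - 1237\right) + 9678} = \sqrt{-5830 + 9678} = \sqrt{3848} = 2 \sqrt{962}$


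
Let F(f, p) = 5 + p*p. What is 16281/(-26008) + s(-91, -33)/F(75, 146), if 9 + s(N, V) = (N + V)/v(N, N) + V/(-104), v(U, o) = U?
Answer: -15802949935/25230503844 ≈ -0.62634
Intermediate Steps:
F(f, p) = 5 + p**2
s(N, V) = -9 - V/104 + (N + V)/N (s(N, V) = -9 + ((N + V)/N + V/(-104)) = -9 + ((N + V)/N + V*(-1/104)) = -9 + ((N + V)/N - V/104) = -9 + (-V/104 + (N + V)/N) = -9 - V/104 + (N + V)/N)
16281/(-26008) + s(-91, -33)/F(75, 146) = 16281/(-26008) + (-8 - 1/104*(-33) - 33/(-91))/(5 + 146**2) = 16281*(-1/26008) + (-8 + 33/104 - 33*(-1/91))/(5 + 21316) = -16281/26008 + (-8 + 33/104 + 33/91)/21321 = -16281/26008 - 5329/728*1/21321 = -16281/26008 - 5329/15521688 = -15802949935/25230503844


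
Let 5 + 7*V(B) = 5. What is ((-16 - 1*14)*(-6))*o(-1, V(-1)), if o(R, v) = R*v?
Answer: 0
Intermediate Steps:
V(B) = 0 (V(B) = -5/7 + (1/7)*5 = -5/7 + 5/7 = 0)
((-16 - 1*14)*(-6))*o(-1, V(-1)) = ((-16 - 1*14)*(-6))*(-1*0) = ((-16 - 14)*(-6))*0 = -30*(-6)*0 = 180*0 = 0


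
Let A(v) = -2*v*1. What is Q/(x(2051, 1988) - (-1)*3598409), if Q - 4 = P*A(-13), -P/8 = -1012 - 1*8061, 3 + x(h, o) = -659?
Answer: 1887188/3597747 ≈ 0.52455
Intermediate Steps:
A(v) = -2*v
x(h, o) = -662 (x(h, o) = -3 - 659 = -662)
P = 72584 (P = -8*(-1012 - 1*8061) = -8*(-1012 - 8061) = -8*(-9073) = 72584)
Q = 1887188 (Q = 4 + 72584*(-2*(-13)) = 4 + 72584*26 = 4 + 1887184 = 1887188)
Q/(x(2051, 1988) - (-1)*3598409) = 1887188/(-662 - (-1)*3598409) = 1887188/(-662 - 1*(-3598409)) = 1887188/(-662 + 3598409) = 1887188/3597747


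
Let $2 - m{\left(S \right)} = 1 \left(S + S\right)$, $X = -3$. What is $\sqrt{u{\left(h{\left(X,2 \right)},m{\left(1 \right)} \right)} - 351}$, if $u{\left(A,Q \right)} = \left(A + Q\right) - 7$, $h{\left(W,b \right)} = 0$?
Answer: $i \sqrt{358} \approx 18.921 i$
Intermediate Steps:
$m{\left(S \right)} = 2 - 2 S$ ($m{\left(S \right)} = 2 - 1 \left(S + S\right) = 2 - 1 \cdot 2 S = 2 - 2 S$)
$u{\left(A,Q \right)} = -7 + A + Q$ ($u{\left(A,Q \right)} = \left(A + Q\right) - 7 = -7 + A + Q$)
$\sqrt{u{\left(h{\left(X,2 \right)},m{\left(1 \right)} \right)} - 351} = \sqrt{\left(-7 + 0 + \left(2 - 2\right)\right) - 351} = \sqrt{\left(-7 + 0 + 0\right) - 351} = \sqrt{-7 - 351} = \sqrt{-358} = i \sqrt{358}$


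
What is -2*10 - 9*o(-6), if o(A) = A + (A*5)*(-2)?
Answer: -506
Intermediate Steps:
o(A) = -9*A (o(A) = A + (5*A)*(-2) = A - 10*A = -9*A)
-2*10 - 9*o(-6) = -2*10 - (-81)*(-6) = -20 - 9*54 = -20 - 486 = -506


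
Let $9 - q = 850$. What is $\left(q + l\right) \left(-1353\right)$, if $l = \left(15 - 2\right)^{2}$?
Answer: $909216$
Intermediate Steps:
$q = -841$ ($q = 9 - 850 = -841$)
$l = 169$ ($l = 13^{2} = 169$)
$\left(q + l\right) \left(-1353\right) = \left(-841 + 169\right) \left(-1353\right) = \left(-672\right) \left(-1353\right) = 909216$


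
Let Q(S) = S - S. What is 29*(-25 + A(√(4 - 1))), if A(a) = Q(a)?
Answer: -725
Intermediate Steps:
Q(S) = 0
A(a) = 0
29*(-25 + A(√(4 - 1))) = 29*(-25 + 0) = 29*(-25) = -725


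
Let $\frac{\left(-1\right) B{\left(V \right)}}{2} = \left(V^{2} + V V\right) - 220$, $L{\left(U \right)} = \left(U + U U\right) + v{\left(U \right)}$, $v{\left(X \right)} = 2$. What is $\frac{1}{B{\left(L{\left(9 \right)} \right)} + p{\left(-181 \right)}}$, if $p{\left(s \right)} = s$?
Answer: $- \frac{1}{33597} \approx -2.9765 \cdot 10^{-5}$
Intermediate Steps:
$L{\left(U \right)} = 2 + U + U^{2}$ ($L{\left(U \right)} = \left(U + U U\right) + 2 = \left(U + U^{2}\right) + 2 = 2 + U + U^{2}$)
$B{\left(V \right)} = 440 - 4 V^{2}$ ($B{\left(V \right)} = - 2 \left(\left(V^{2} + V V\right) - 220\right) = - 2 \left(\left(V^{2} + V^{2}\right) - 220\right) = - 2 \left(2 V^{2} - 220\right) = - 2 \left(-220 + 2 V^{2}\right) = 440 - 4 V^{2}$)
$\frac{1}{B{\left(L{\left(9 \right)} \right)} + p{\left(-181 \right)}} = \frac{1}{\left(440 - 4 \left(2 + 9 + 9^{2}\right)^{2}\right) - 181} = \frac{1}{\left(440 - 4 \left(2 + 9 + 81\right)^{2}\right) - 181} = \frac{1}{\left(440 - 4 \cdot 92^{2}\right) - 181} = \frac{1}{\left(440 - 33856\right) - 181} = \frac{1}{-33416 - 181} = \frac{1}{-33597} = - \frac{1}{33597}$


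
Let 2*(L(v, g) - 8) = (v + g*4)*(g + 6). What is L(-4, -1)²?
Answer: 144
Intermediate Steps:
L(v, g) = 8 + (6 + g)*(v + 4*g)/2 (L(v, g) = 8 + ((v + g*4)*(g + 6))/2 = 8 + ((v + 4*g)*(6 + g))/2 = 8 + ((6 + g)*(v + 4*g))/2 = 8 + (6 + g)*(v + 4*g)/2)
L(-4, -1)² = (8 + 2*(-1)² + 3*(-4) + 12*(-1) + (½)*(-1)*(-4))² = (8 + 2*1 - 12 - 12 + 2)² = (8 + 2 - 12 - 12 + 2)² = (-12)² = 144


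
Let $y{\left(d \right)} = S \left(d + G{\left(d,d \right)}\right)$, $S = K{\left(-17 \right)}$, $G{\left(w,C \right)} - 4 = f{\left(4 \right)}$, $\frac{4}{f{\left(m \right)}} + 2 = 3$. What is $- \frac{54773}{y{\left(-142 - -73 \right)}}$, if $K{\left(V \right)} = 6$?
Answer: $\frac{54773}{366} \approx 149.65$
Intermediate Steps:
$f{\left(m \right)} = 4$ ($f{\left(m \right)} = \frac{4}{-2 + 3} = \frac{4}{1} = 4 \cdot 1 = 4$)
$G{\left(w,C \right)} = 8$ ($G{\left(w,C \right)} = 4 + 4 = 8$)
$S = 6$
$y{\left(d \right)} = 48 + 6 d$ ($y{\left(d \right)} = 6 \left(d + 8\right) = 6 \left(8 + d\right) = 48 + 6 d$)
$- \frac{54773}{y{\left(-142 - -73 \right)}} = - \frac{54773}{48 + 6 \left(-142 - -73\right)} = - \frac{54773}{48 + 6 \left(-142 + 73\right)} = - \frac{54773}{48 + 6 \left(-69\right)} = - \frac{54773}{48 - 414} = - \frac{54773}{-366} = \left(-54773\right) \left(- \frac{1}{366}\right) = \frac{54773}{366}$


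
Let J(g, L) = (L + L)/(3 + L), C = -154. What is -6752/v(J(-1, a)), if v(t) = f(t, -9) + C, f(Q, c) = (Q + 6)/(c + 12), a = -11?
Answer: 81024/1813 ≈ 44.691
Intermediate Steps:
f(Q, c) = (6 + Q)/(12 + c)
J(g, L) = 2*L/(3 + L) (J(g, L) = (2*L)/(3 + L) = 2*L/(3 + L))
v(t) = -152 + t/3 (v(t) = (6 + t)/(12 - 9) - 154 = (6 + t)/3 - 154 = (2 + t/3) - 154 = -152 + t/3)
-6752/v(J(-1, a)) = -6752/(-152 + (2*(-11)/(3 - 11))/3) = -6752/(-152 + (2*(-11)/(-8))/3) = -6752/(-152 + (2*(-11)*(-1/8))/3) = -6752/(-152 + (1/3)*(11/4)) = -6752/(-152 + 11/12) = -6752/(-1813/12) = -6752*(-12/1813) = 81024/1813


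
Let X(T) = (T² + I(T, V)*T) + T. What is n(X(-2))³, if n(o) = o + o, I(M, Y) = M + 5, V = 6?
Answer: -512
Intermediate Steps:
I(M, Y) = 5 + M
X(T) = T + T² + T*(5 + T) (X(T) = (T² + (5 + T)*T) + T = (T² + T*(5 + T)) + T = T + T² + T*(5 + T))
n(o) = 2*o
n(X(-2))³ = (2*(2*(-2)*(3 - 2)))³ = (2*(2*(-2)*1))³ = (2*(-4))³ = (-8)³ = -512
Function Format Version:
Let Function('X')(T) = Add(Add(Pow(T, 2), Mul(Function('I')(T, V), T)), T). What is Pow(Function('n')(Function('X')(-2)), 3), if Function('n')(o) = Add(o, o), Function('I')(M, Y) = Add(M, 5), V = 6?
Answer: -512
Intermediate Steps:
Function('I')(M, Y) = Add(5, M)
Function('X')(T) = Add(T, Pow(T, 2), Mul(T, Add(5, T))) (Function('X')(T) = Add(Add(Pow(T, 2), Mul(Add(5, T), T)), T) = Add(Add(Pow(T, 2), Mul(T, Add(5, T))), T) = Add(T, Pow(T, 2), Mul(T, Add(5, T))))
Function('n')(o) = Mul(2, o)
Pow(Function('n')(Function('X')(-2)), 3) = Pow(Mul(2, Mul(2, -2, Add(3, -2))), 3) = Pow(Mul(2, Mul(2, -2, 1)), 3) = Pow(Mul(2, -4), 3) = Pow(-8, 3) = -512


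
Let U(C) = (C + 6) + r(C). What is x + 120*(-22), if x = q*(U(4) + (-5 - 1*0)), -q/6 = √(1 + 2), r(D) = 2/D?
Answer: -2640 - 33*√3 ≈ -2697.2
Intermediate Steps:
U(C) = 6 + C + 2/C (U(C) = (C + 6) + 2/C = (6 + C) + 2/C = 6 + C + 2/C)
q = -6*√3 (q = -6*√(1 + 2) = -6*√3 ≈ -10.392)
x = -33*√3 (x = (-6*√3)*((6 + 4 + 2/4) + (-5 - 1*0)) = (-6*√3)*((6 + 4 + 2*(¼)) + (-5 + 0)) = (-6*√3)*((6 + 4 + ½) - 5) = (-6*√3)*(21/2 - 5) = -6*√3*(11/2) = -33*√3 ≈ -57.158)
x + 120*(-22) = -33*√3 + 120*(-22) = -33*√3 - 2640 = -2640 - 33*√3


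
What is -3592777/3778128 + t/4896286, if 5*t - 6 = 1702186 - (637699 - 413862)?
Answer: -8237090421167/9249397616304 ≈ -0.89055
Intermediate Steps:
t = 295671 (t = 6/5 + (1702186 - (637699 - 413862))/5 = 6/5 + (1702186 - 1*223837)/5 = 6/5 + (1702186 - 223837)/5 = 6/5 + (⅕)*1478349 = 6/5 + 1478349/5 = 295671)
-3592777/3778128 + t/4896286 = -3592777/3778128 + 295671/4896286 = -8237090421167/9249397616304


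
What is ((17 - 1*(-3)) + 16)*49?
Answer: 1764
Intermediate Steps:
((17 - 1*(-3)) + 16)*49 = ((17 + 3) + 16)*49 = (20 + 16)*49 = 36*49 = 1764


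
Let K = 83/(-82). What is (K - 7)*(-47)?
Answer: 30879/82 ≈ 376.57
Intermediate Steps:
K = -83/82 (K = 83*(-1/82) = -83/82 ≈ -1.0122)
(K - 7)*(-47) = (-83/82 - 7)*(-47) = -657/82*(-47) = 30879/82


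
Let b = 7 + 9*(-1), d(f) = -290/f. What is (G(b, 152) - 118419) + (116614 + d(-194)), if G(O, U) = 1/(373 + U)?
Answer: -91843403/50925 ≈ -1803.5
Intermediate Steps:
b = -2 (b = 7 - 9 = -2)
(G(b, 152) - 118419) + (116614 + d(-194)) = (1/(373 + 152) - 118419) + (116614 - 290/(-194)) = (1/525 - 118419) + (116614 - 290*(-1/194)) = (1/525 - 118419) + (116614 + 145/97) = -62169974/525 + 11311703/97 = -91843403/50925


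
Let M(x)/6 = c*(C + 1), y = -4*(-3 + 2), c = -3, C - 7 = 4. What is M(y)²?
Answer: 46656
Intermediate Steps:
C = 11 (C = 7 + 4 = 11)
y = 4 (y = -4*(-1) = 4)
M(x) = -216 (M(x) = 6*(-3*(11 + 1)) = 6*(-3*12) = 6*(-36) = -216)
M(y)² = (-216)² = 46656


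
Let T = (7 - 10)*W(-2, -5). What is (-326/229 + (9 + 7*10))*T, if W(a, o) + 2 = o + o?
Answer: 639540/229 ≈ 2792.8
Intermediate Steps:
W(a, o) = -2 + 2*o (W(a, o) = -2 + (o + o) = -2 + 2*o)
T = 36 (T = (7 - 10)*(-2 + 2*(-5)) = -3*(-2 - 10) = -3*(-12) = 36)
(-326/229 + (9 + 7*10))*T = (-326/229 + (9 + 7*10))*36 = (-326*1/229 + (9 + 70))*36 = (-326/229 + 79)*36 = (17765/229)*36 = 639540/229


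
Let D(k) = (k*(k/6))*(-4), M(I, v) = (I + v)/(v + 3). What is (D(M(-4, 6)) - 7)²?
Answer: 2920681/59049 ≈ 49.462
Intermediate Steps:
M(I, v) = (I + v)/(3 + v)
D(k) = -2*k²/3 (D(k) = (k*(k*(⅙)))*(-4) = (k*(k/6))*(-4) = (k²/6)*(-4) = -2*k²/3)
(D(M(-4, 6)) - 7)² = (-2*(-4 + 6)²/(3 + 6)²/3 - 7)² = (-2*(2/9)²/3 - 7)² = (-⅔*4/81 - 7)² = (-8/243 - 7)² = (-1709/243)² = 2920681/59049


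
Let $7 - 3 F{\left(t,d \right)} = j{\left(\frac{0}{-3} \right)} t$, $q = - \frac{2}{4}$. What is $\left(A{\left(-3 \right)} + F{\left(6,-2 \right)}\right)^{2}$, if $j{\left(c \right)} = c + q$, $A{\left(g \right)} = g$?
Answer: $\frac{1}{9} \approx 0.11111$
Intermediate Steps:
$q = - \frac{1}{2}$ ($q = \left(-2\right) \frac{1}{4} = - \frac{1}{2} \approx -0.5$)
$j{\left(c \right)} = - \frac{1}{2} + c$ ($j{\left(c \right)} = c - \frac{1}{2} = - \frac{1}{2} + c$)
$F{\left(t,d \right)} = \frac{7}{3} + \frac{t}{6}$ ($F{\left(t,d \right)} = \frac{7}{3} - \frac{\left(- \frac{1}{2} + \frac{0}{-3}\right) t}{3} = \frac{7}{3} - \frac{\left(- \frac{1}{2} + 0 \left(- \frac{1}{3}\right)\right) t}{3} = \frac{7}{3} - \frac{\left(- \frac{1}{2} + 0\right) t}{3} = \frac{7}{3} - \frac{\left(- \frac{1}{2}\right) t}{3} = \frac{7}{3} + \frac{t}{6}$)
$\left(A{\left(-3 \right)} + F{\left(6,-2 \right)}\right)^{2} = \left(-3 + \left(\frac{7}{3} + \frac{1}{6} \cdot 6\right)\right)^{2} = \left(-3 + \left(\frac{7}{3} + 1\right)\right)^{2} = \left(-3 + \frac{10}{3}\right)^{2} = \left(\frac{1}{3}\right)^{2} = \frac{1}{9}$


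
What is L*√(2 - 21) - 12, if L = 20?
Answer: -12 + 20*I*√19 ≈ -12.0 + 87.178*I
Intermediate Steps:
L*√(2 - 21) - 12 = 20*√(2 - 21) - 12 = 20*√(-19) - 12 = 20*(I*√19) - 12 = 20*I*√19 - 12 = -12 + 20*I*√19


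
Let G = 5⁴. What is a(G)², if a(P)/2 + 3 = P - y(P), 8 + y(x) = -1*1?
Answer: 1592644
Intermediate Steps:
G = 625
y(x) = -9 (y(x) = -8 - 1*1 = -8 - 1 = -9)
a(P) = 12 + 2*P (a(P) = -6 + 2*(P - 1*(-9)) = -6 + 2*(P + 9) = -6 + 2*(9 + P) = -6 + (18 + 2*P) = 12 + 2*P)
a(G)² = (12 + 2*625)² = (12 + 1250)² = 1262² = 1592644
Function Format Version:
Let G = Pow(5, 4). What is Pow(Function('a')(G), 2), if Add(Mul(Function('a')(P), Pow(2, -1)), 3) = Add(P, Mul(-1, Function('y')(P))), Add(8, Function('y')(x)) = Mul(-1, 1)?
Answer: 1592644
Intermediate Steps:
G = 625
Function('y')(x) = -9 (Function('y')(x) = Add(-8, Mul(-1, 1)) = Add(-8, -1) = -9)
Function('a')(P) = Add(12, Mul(2, P)) (Function('a')(P) = Add(-6, Mul(2, Add(P, Mul(-1, -9)))) = Add(-6, Mul(2, Add(P, 9))) = Add(-6, Mul(2, Add(9, P))) = Add(-6, Add(18, Mul(2, P))) = Add(12, Mul(2, P)))
Pow(Function('a')(G), 2) = Pow(Add(12, Mul(2, 625)), 2) = Pow(Add(12, 1250), 2) = Pow(1262, 2) = 1592644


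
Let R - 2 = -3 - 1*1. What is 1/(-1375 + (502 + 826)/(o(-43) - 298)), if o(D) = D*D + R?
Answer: -1549/2128547 ≈ -0.00072773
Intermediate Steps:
R = -2 (R = 2 + (-3 - 1*1) = 2 + (-3 - 1) = 2 - 4 = -2)
o(D) = -2 + D² (o(D) = D*D - 2 = D² - 2 = -2 + D²)
1/(-1375 + (502 + 826)/(o(-43) - 298)) = 1/(-1375 + (502 + 826)/((-2 + (-43)²) - 298)) = 1/(-1375 + 1328/((-2 + 1849) - 298)) = 1/(-1375 + 1328/(1847 - 298)) = 1/(-1375 + 1328/1549) = 1/(-2128547/1549) = -1549/2128547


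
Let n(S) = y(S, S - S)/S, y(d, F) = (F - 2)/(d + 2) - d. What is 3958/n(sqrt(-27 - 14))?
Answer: 3958*(-41*I - 2*sqrt(41))/(2*sqrt(41) + 39*I) ≈ -4141.2 - 60.163*I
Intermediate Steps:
y(d, F) = -d + (-2 + F)/(2 + d) (y(d, F) = (-2 + F)/(2 + d) - d = -d + (-2 + F)/(2 + d))
n(S) = (-2 - S**2 - 2*S)/(S*(2 + S)) (n(S) = ((-2 + (S - S) - S**2 - 2*S)/(2 + S))/S = ((-2 + 0 - S**2 - 2*S)/(2 + S))/S = ((-2 - S**2 - 2*S)/(2 + S))/S = (-2 - S**2 - 2*S)/(S*(2 + S)))
3958/n(sqrt(-27 - 14)) = 3958/(((-2 - (sqrt(-27 - 14))**2 - 2*sqrt(-27 - 14))/((sqrt(-27 - 14))*(2 + sqrt(-27 - 14))))) = 3958/(((-2 - (sqrt(-41))**2 - 2*I*sqrt(41))/((sqrt(-41))*(2 + sqrt(-41))))) = 3958/(((-2 - (I*sqrt(41))**2 - 2*I*sqrt(41))/(((I*sqrt(41)))*(2 + I*sqrt(41))))) = 3958/(((-I*sqrt(41)/41)*(-2 - 1*(-41) - 2*I*sqrt(41))/(2 + I*sqrt(41)))) = 3958/(((-I*sqrt(41)/41)*(-2 + 41 - 2*I*sqrt(41))/(2 + I*sqrt(41)))) = 3958/(((-I*sqrt(41)/41)*(39 - 2*I*sqrt(41))/(2 + I*sqrt(41)))) = 3958/((-I*sqrt(41)*(39 - 2*I*sqrt(41))/(41*(2 + I*sqrt(41))))) = 3958*(I*sqrt(41)*(2 + I*sqrt(41))/(39 - 2*I*sqrt(41))) = 3958*I*sqrt(41)*(2 + I*sqrt(41))/(39 - 2*I*sqrt(41))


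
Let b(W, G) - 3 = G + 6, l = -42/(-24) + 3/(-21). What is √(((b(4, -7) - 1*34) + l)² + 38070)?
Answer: √30571081/28 ≈ 197.47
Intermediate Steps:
l = 45/28 (l = -42*(-1/24) + 3*(-1/21) = 7/4 - ⅐ = 45/28 ≈ 1.6071)
b(W, G) = 9 + G (b(W, G) = 3 + (G + 6) = 3 + (6 + G) = 9 + G)
√(((b(4, -7) - 1*34) + l)² + 38070) = √((((9 - 7) - 1*34) + 45/28)² + 38070) = √(((2 - 34) + 45/28)² + 38070) = √((-32 + 45/28)² + 38070) = √((-851/28)² + 38070) = √(724201/784 + 38070) = √(30571081/784) = √30571081/28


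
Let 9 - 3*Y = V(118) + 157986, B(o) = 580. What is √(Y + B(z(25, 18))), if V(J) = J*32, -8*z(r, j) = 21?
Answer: I*√480039/3 ≈ 230.95*I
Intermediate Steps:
z(r, j) = -21/8 (z(r, j) = -⅛*21 = -21/8)
V(J) = 32*J
Y = -161753/3 (Y = 3 - (32*118 + 157986)/3 = 3 - (3776 + 157986)/3 = 3 - ⅓*161762 = 3 - 161762/3 = -161753/3 ≈ -53918.)
√(Y + B(z(25, 18))) = √(-161753/3 + 580) = √(-160013/3) = I*√480039/3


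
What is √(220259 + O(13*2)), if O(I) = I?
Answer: √220285 ≈ 469.35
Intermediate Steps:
√(220259 + O(13*2)) = √(220259 + 13*2) = √(220259 + 26) = √220285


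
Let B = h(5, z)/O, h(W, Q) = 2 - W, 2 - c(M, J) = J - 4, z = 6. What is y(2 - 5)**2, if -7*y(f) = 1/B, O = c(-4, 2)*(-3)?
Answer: 16/49 ≈ 0.32653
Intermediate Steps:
c(M, J) = 6 - J (c(M, J) = 2 - (J - 4) = 2 - (-4 + J) = 2 + (4 - J) = 6 - J)
O = -12 (O = (6 - 1*2)*(-3) = (6 - 2)*(-3) = 4*(-3) = -12)
B = 1/4 (B = (2 - 1*5)/(-12) = (2 - 5)*(-1/12) = -3*(-1/12) = 1/4 ≈ 0.25000)
y(f) = -4/7 (y(f) = -1/(7*1/4) = -1/7*4 = -4/7)
y(2 - 5)**2 = (-4/7)**2 = 16/49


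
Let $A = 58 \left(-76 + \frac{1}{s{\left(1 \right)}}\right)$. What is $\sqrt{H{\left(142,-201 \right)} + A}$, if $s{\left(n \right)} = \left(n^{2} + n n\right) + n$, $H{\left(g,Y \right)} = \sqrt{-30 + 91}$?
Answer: $\frac{\sqrt{-39498 + 9 \sqrt{61}}}{3} \approx 66.188 i$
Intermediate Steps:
$H{\left(g,Y \right)} = \sqrt{61}$
$s{\left(n \right)} = n + 2 n^{2}$ ($s{\left(n \right)} = \left(n^{2} + n^{2}\right) + n = 2 n^{2} + n = n + 2 n^{2}$)
$A = - \frac{13166}{3}$ ($A = 58 \left(-76 + \frac{1}{1 \left(1 + 2 \cdot 1\right)}\right) = 58 \left(-76 + \frac{1}{1 \left(1 + 2\right)}\right) = 58 \left(-76 + \frac{1}{1 \cdot 3}\right) = 58 \left(-76 + \frac{1}{3}\right) = 58 \left(- \frac{227}{3}\right) = - \frac{13166}{3} \approx -4388.7$)
$\sqrt{H{\left(142,-201 \right)} + A} = \sqrt{\sqrt{61} - \frac{13166}{3}} = \sqrt{- \frac{13166}{3} + \sqrt{61}}$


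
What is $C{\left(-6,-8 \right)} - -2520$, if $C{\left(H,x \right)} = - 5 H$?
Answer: $2550$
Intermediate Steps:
$C{\left(-6,-8 \right)} - -2520 = \left(-5\right) \left(-6\right) - -2520 = 30 + 2520 = 2550$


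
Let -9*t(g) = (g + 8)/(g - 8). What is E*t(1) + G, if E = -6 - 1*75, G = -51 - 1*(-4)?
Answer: -410/7 ≈ -58.571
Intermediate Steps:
G = -47 (G = -51 + 4 = -47)
E = -81 (E = -6 - 75 = -81)
t(g) = -(8 + g)/(9*(-8 + g)) (t(g) = -(g + 8)/(9*(g - 8)) = -(8 + g)/(9*(-8 + g)))
E*t(1) + G = -9*(-8 - 1*1)/(-8 + 1) - 47 = -9*(-8 - 1)/(-7) - 47 = -9*(-1)*(-9)/7 - 47 = -81*⅐ - 47 = -81/7 - 47 = -410/7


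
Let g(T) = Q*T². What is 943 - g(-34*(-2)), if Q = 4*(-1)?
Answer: 19439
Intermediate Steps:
Q = -4
g(T) = -4*T²
943 - g(-34*(-2)) = 943 - (-4)*(-34*(-2))² = 943 - (-4)*68² = 943 - (-4)*4624 = 943 - 1*(-18496) = 943 + 18496 = 19439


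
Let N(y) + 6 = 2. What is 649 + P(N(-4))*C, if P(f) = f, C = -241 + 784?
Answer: -1523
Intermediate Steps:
C = 543
N(y) = -4 (N(y) = -6 + 2 = -4)
649 + P(N(-4))*C = 649 - 4*543 = 649 - 2172 = -1523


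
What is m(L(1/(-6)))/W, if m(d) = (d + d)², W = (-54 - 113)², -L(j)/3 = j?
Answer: 1/27889 ≈ 3.5856e-5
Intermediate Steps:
L(j) = -3*j
W = 27889 (W = (-167)² = 27889)
m(d) = 4*d² (m(d) = (2*d)² = 4*d²)
m(L(1/(-6)))/W = (4*(-3/(-6))²)/27889 = (4*(-3*(-⅙))²)*(1/27889) = (4*(½)²)*(1/27889) = (4*(¼))*(1/27889) = 1*(1/27889) = 1/27889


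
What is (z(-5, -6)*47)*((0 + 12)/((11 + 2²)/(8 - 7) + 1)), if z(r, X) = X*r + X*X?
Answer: 4653/2 ≈ 2326.5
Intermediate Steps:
z(r, X) = X² + X*r (z(r, X) = X*r + X² = X² + X*r)
(z(-5, -6)*47)*((0 + 12)/((11 + 2²)/(8 - 7) + 1)) = (-6*(-6 - 5)*47)*((0 + 12)/((11 + 2²)/(8 - 7) + 1)) = (-6*(-11)*47)*(12/((11 + 4)/1 + 1)) = (66*47)*(12/(15*1 + 1)) = 3102*(12/(15 + 1)) = 3102*(12/16) = 3102*(12*(1/16)) = 3102*(¾) = 4653/2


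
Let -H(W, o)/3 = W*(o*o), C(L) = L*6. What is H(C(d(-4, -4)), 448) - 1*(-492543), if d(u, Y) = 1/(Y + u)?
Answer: 944127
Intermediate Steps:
C(L) = 6*L
H(W, o) = -3*W*o² (H(W, o) = -3*W*o*o = -3*W*o²)
H(C(d(-4, -4)), 448) - 1*(-492543) = -3*6/(-4 - 4)*448² - 1*(-492543) = -3*6/(-8)*200704 + 492543 = -3*6*(-⅛)*200704 + 492543 = -3*(-¾)*200704 + 492543 = 451584 + 492543 = 944127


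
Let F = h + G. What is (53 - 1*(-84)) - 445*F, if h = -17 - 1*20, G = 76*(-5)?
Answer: 185702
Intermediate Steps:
G = -380
h = -37 (h = -17 - 20 = -37)
F = -417 (F = -37 - 380 = -417)
(53 - 1*(-84)) - 445*F = (53 - 1*(-84)) - 445*(-417) = (53 + 84) + 185565 = 137 + 185565 = 185702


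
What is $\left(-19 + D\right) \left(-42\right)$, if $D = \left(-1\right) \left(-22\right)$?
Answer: $-126$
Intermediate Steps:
$D = 22$
$\left(-19 + D\right) \left(-42\right) = \left(-19 + 22\right) \left(-42\right) = 3 \left(-42\right) = -126$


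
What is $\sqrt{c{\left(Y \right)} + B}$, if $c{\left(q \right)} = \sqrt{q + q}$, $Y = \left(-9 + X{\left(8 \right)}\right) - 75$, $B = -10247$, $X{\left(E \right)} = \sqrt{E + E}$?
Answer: $\sqrt{-10247 + 4 i \sqrt{10}} \approx 0.0625 + 101.23 i$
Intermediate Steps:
$X{\left(E \right)} = \sqrt{2} \sqrt{E}$ ($X{\left(E \right)} = \sqrt{2 E} = \sqrt{2} \sqrt{E}$)
$Y = -80$ ($Y = \left(-9 + \sqrt{2} \sqrt{8}\right) - 75 = \left(-9 + \sqrt{2} \cdot 2 \sqrt{2}\right) - 75 = \left(-9 + 4\right) - 75 = -5 - 75 = -80$)
$c{\left(q \right)} = \sqrt{2} \sqrt{q}$ ($c{\left(q \right)} = \sqrt{2 q} = \sqrt{2} \sqrt{q}$)
$\sqrt{c{\left(Y \right)} + B} = \sqrt{\sqrt{2} \sqrt{-80} - 10247} = \sqrt{\sqrt{2} \cdot 4 i \sqrt{5} - 10247} = \sqrt{4 i \sqrt{10} - 10247} = \sqrt{-10247 + 4 i \sqrt{10}}$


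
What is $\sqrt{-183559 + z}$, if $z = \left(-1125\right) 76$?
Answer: $119 i \sqrt{19} \approx 518.71 i$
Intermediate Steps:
$z = -85500$
$\sqrt{-183559 + z} = \sqrt{-183559 - 85500} = \sqrt{-269059} = 119 i \sqrt{19}$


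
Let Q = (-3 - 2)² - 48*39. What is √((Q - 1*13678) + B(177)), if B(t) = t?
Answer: 2*I*√3837 ≈ 123.89*I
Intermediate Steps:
Q = -1847 (Q = (-5)² - 1872 = 25 - 1872 = -1847)
√((Q - 1*13678) + B(177)) = √((-1847 - 1*13678) + 177) = √((-1847 - 13678) + 177) = √(-15525 + 177) = √(-15348) = 2*I*√3837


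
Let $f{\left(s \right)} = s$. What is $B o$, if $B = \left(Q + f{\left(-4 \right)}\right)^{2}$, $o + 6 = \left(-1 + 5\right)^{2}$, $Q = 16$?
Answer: $1440$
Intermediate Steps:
$o = 10$ ($o = -6 + \left(-1 + 5\right)^{2} = -6 + 4^{2} = -6 + 16 = 10$)
$B = 144$ ($B = \left(16 - 4\right)^{2} = 12^{2} = 144$)
$B o = 144 \cdot 10 = 1440$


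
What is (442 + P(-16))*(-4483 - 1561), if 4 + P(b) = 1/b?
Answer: -10587577/4 ≈ -2.6469e+6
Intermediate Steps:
P(b) = -4 + 1/b
(442 + P(-16))*(-4483 - 1561) = (442 + (-4 + 1/(-16)))*(-4483 - 1561) = (442 + (-4 - 1/16))*(-6044) = (442 - 65/16)*(-6044) = (7007/16)*(-6044) = -10587577/4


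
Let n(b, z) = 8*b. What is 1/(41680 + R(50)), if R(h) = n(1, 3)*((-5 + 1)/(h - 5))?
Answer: 45/1875568 ≈ 2.3993e-5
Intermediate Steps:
R(h) = -32/(-5 + h) (R(h) = (8*1)*((-5 + 1)/(h - 5)) = 8*(-4/(-5 + h)) = -32/(-5 + h))
1/(41680 + R(50)) = 1/(41680 - 32/(-5 + 50)) = 1/(41680 - 32/45) = 1/(1875568/45) = 45/1875568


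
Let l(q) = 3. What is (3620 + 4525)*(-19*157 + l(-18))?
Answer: -24272100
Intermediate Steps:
(3620 + 4525)*(-19*157 + l(-18)) = (3620 + 4525)*(-19*157 + 3) = 8145*(-2983 + 3) = 8145*(-2980) = -24272100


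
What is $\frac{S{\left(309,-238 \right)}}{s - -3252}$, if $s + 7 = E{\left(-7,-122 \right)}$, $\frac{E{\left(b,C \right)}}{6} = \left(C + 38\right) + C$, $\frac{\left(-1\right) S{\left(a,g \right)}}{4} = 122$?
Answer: $- \frac{488}{2009} \approx -0.24291$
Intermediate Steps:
$S{\left(a,g \right)} = -488$ ($S{\left(a,g \right)} = \left(-4\right) 122 = -488$)
$E{\left(b,C \right)} = 228 + 12 C$ ($E{\left(b,C \right)} = 6 \left(\left(C + 38\right) + C\right) = 6 \left(\left(38 + C\right) + C\right) = 6 \left(38 + 2 C\right) = 228 + 12 C$)
$s = -1243$ ($s = -7 + \left(228 + 12 \left(-122\right)\right) = -7 + \left(228 - 1464\right) = -7 - 1236 = -1243$)
$\frac{S{\left(309,-238 \right)}}{s - -3252} = - \frac{488}{-1243 - -3252} = - \frac{488}{-1243 + 3252} = - \frac{488}{2009}$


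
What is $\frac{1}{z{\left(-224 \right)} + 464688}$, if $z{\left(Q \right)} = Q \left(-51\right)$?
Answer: $\frac{1}{476112} \approx 2.1003 \cdot 10^{-6}$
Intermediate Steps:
$z{\left(Q \right)} = - 51 Q$
$\frac{1}{z{\left(-224 \right)} + 464688} = \frac{1}{\left(-51\right) \left(-224\right) + 464688} = \frac{1}{11424 + 464688} = \frac{1}{476112}$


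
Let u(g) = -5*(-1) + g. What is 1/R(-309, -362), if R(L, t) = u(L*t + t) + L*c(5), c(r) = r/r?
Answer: 1/111192 ≈ 8.9934e-6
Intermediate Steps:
u(g) = 5 + g
c(r) = 1
R(L, t) = 5 + L + t + L*t (R(L, t) = (5 + (L*t + t)) + L*1 = (5 + (t + L*t)) + L = (5 + t + L*t) + L = 5 + L + t + L*t)
1/R(-309, -362) = 1/(5 - 309 - 362*(1 - 309)) = 1/(5 - 309 - 362*(-308)) = 1/(5 - 309 + 111496) = 1/111192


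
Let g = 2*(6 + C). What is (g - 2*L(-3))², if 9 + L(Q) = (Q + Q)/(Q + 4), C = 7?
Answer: 3136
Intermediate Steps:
g = 26 (g = 2*(6 + 7) = 2*13 = 26)
L(Q) = -9 + 2*Q/(4 + Q) (L(Q) = -9 + (Q + Q)/(Q + 4) = -9 + (2*Q)/(4 + Q) = -9 + 2*Q/(4 + Q))
(g - 2*L(-3))² = (26 - 2*(-36 - 7*(-3))/(4 - 3))² = (26 - 2*(-36 + 21)/1)² = (26 - 2*(-15))² = (26 + 30)² = 56² = 3136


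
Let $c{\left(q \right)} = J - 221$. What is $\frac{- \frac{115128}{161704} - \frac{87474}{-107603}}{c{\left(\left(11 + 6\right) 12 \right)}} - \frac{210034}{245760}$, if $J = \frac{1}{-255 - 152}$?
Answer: $- \frac{125341394124541001}{146583140336394240} \approx -0.85509$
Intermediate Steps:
$J = - \frac{1}{407}$ ($J = \frac{1}{-407} = - \frac{1}{407} \approx -0.002457$)
$c{\left(q \right)} = - \frac{89948}{407}$ ($c{\left(q \right)} = - \frac{1}{407} - 221 = - \frac{89948}{407}$)
$\frac{- \frac{115128}{161704} - \frac{87474}{-107603}}{c{\left(\left(11 + 6\right) 12 \right)}} - \frac{210034}{245760} = \frac{- \frac{115128}{161704} - \frac{87474}{-107603}}{- \frac{89948}{407}} - \frac{210034}{245760} = \left(\left(-115128\right) \frac{1}{161704} - - \frac{87474}{107603}\right) \left(- \frac{407}{89948}\right) - \frac{105017}{122880} = \left(- \frac{351}{493} + \frac{87474}{107603}\right) \left(- \frac{407}{89948}\right) - \frac{105017}{122880} = \frac{5356029}{53048279} \left(- \frac{407}{89948}\right) - \frac{105017}{122880} = - \frac{2179903803}{4771586599492} - \frac{105017}{122880} = - \frac{125341394124541001}{146583140336394240}$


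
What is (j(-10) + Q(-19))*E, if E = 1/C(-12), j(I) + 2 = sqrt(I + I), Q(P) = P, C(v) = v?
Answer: 7/4 - I*sqrt(5)/6 ≈ 1.75 - 0.37268*I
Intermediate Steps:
j(I) = -2 + sqrt(2)*sqrt(I) (j(I) = -2 + sqrt(I + I) = -2 + sqrt(2*I) = -2 + sqrt(2)*sqrt(I))
E = -1/12 (E = 1/(-12) = -1/12 ≈ -0.083333)
(j(-10) + Q(-19))*E = ((-2 + sqrt(2)*sqrt(-10)) - 19)*(-1/12) = ((-2 + sqrt(2)*(I*sqrt(10))) - 19)*(-1/12) = ((-2 + 2*I*sqrt(5)) - 19)*(-1/12) = (-21 + 2*I*sqrt(5))*(-1/12) = 7/4 - I*sqrt(5)/6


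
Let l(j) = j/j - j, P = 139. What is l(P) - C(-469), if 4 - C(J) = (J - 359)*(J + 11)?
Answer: 379082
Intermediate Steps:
C(J) = 4 - (-359 + J)*(11 + J) (C(J) = 4 - (J - 359)*(J + 11) = 4 - (-359 + J)*(11 + J))
l(j) = 1 - j
l(P) - C(-469) = (1 - 1*139) - (3953 - 1*(-469)² + 348*(-469)) = (1 - 139) - (3953 - 1*219961 - 163212) = -138 - (3953 - 219961 - 163212) = -138 - 1*(-379220) = -138 + 379220 = 379082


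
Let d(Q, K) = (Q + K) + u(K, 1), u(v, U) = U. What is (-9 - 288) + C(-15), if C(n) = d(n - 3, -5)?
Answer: -319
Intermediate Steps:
d(Q, K) = 1 + K + Q (d(Q, K) = (Q + K) + 1 = (K + Q) + 1 = 1 + K + Q)
C(n) = -7 + n (C(n) = 1 - 5 + (n - 3) = 1 - 5 + (-3 + n) = -7 + n)
(-9 - 288) + C(-15) = (-9 - 288) + (-7 - 15) = -297 - 22 = -319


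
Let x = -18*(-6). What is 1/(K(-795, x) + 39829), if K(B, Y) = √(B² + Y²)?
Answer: 39829/1585705552 - 3*√71521/1585705552 ≈ 2.4612e-5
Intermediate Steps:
x = 108
1/(K(-795, x) + 39829) = 1/(√((-795)² + 108²) + 39829) = 1/(√(632025 + 11664) + 39829) = 1/(√643689 + 39829) = 1/(3*√71521 + 39829) = 1/(39829 + 3*√71521)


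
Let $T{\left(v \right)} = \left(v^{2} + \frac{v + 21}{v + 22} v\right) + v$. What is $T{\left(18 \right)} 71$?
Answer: $\frac{510561}{20} \approx 25528.0$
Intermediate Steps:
$T{\left(v \right)} = v + v^{2} + \frac{v \left(21 + v\right)}{22 + v}$ ($T{\left(v \right)} = \left(v^{2} + \frac{21 + v}{22 + v} v\right) + v = \left(v^{2} + \frac{v \left(21 + v\right)}{22 + v}\right) + v = v + v^{2} + \frac{v \left(21 + v\right)}{22 + v}$)
$T{\left(18 \right)} 71 = \frac{18 \left(43 + 18^{2} + 24 \cdot 18\right)}{22 + 18} \cdot 71 = \frac{18 \left(43 + 324 + 432\right)}{40} \cdot 71 = 18 \cdot \frac{1}{40} \cdot 799 \cdot 71 = \frac{7191}{20} \cdot 71 = \frac{510561}{20}$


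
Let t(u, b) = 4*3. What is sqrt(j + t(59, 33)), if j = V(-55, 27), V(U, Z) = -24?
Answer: 2*I*sqrt(3) ≈ 3.4641*I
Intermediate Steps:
t(u, b) = 12
j = -24
sqrt(j + t(59, 33)) = sqrt(-24 + 12) = sqrt(-12) = 2*I*sqrt(3)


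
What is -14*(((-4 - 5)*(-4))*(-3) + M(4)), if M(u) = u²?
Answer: 1288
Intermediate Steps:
-14*(((-4 - 5)*(-4))*(-3) + M(4)) = -14*(((-4 - 5)*(-4))*(-3) + 4²) = -14*(-9*(-4)*(-3) + 16) = -14*(36*(-3) + 16) = -14*(-108 + 16) = -14*(-92) = 1288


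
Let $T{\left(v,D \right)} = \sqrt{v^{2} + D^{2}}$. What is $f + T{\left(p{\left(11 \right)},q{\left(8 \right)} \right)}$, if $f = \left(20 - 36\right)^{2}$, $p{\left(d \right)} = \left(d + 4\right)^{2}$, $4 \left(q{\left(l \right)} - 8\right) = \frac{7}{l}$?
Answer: $256 + \frac{\sqrt{51909169}}{32} \approx 481.15$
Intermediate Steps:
$q{\left(l \right)} = 8 + \frac{7}{4 l}$ ($q{\left(l \right)} = 8 + \frac{7 \frac{1}{l}}{4} = 8 + \frac{7}{4 l}$)
$p{\left(d \right)} = \left(4 + d\right)^{2}$
$T{\left(v,D \right)} = \sqrt{D^{2} + v^{2}}$
$f = 256$ ($f = \left(-16\right)^{2} = 256$)
$f + T{\left(p{\left(11 \right)},q{\left(8 \right)} \right)} = 256 + \sqrt{\left(8 + \frac{7}{4 \cdot 8}\right)^{2} + \left(\left(4 + 11\right)^{2}\right)^{2}} = 256 + \sqrt{\left(8 + \frac{7}{4} \cdot \frac{1}{8}\right)^{2} + \left(15^{2}\right)^{2}} = 256 + \sqrt{\left(8 + \frac{7}{32}\right)^{2} + 225^{2}} = 256 + \sqrt{\left(\frac{263}{32}\right)^{2} + 50625} = 256 + \sqrt{\frac{69169}{1024} + 50625} = 256 + \sqrt{\frac{51909169}{1024}} = 256 + \frac{\sqrt{51909169}}{32}$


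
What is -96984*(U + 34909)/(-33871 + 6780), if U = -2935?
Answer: 3100966416/27091 ≈ 1.1446e+5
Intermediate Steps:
-96984*(U + 34909)/(-33871 + 6780) = -96984*(-2935 + 34909)/(-33871 + 6780) = -96984/((-27091/31974)) = -96984/((-27091*1/31974)) = -96984/(-27091/31974) = -96984*(-31974/27091) = 3100966416/27091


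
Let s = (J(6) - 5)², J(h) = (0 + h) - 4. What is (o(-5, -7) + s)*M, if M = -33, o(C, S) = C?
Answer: -132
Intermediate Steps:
J(h) = -4 + h (J(h) = h - 4 = -4 + h)
s = 9 (s = ((-4 + 6) - 5)² = (2 - 5)² = (-3)² = 9)
(o(-5, -7) + s)*M = (-5 + 9)*(-33) = 4*(-33) = -132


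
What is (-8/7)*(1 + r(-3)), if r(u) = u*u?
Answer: -80/7 ≈ -11.429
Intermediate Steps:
r(u) = u²
(-8/7)*(1 + r(-3)) = (-8/7)*(1 + (-3)²) = (-8*⅐)*(1 + 9) = -8/7*10 = -80/7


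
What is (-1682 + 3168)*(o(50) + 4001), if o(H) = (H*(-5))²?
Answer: 98820486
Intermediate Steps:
o(H) = 25*H² (o(H) = (-5*H)² = 25*H²)
(-1682 + 3168)*(o(50) + 4001) = (-1682 + 3168)*(25*50² + 4001) = 1486*(25*2500 + 4001) = 1486*(62500 + 4001) = 1486*66501 = 98820486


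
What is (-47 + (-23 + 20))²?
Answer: 2500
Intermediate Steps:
(-47 + (-23 + 20))² = (-47 - 3)² = (-50)² = 2500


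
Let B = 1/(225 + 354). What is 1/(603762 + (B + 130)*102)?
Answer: 193/119085280 ≈ 1.6207e-6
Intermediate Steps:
B = 1/579 ≈ 0.0017271
1/(603762 + (B + 130)*102) = 1/(603762 + (1/579 + 130)*102) = 1/(603762 + (75271/579)*102) = 1/(603762 + 2559214/193) = 1/(119085280/193) = 193/119085280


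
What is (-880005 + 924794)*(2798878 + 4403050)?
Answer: 322567153192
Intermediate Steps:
(-880005 + 924794)*(2798878 + 4403050) = 44789*7201928 = 322567153192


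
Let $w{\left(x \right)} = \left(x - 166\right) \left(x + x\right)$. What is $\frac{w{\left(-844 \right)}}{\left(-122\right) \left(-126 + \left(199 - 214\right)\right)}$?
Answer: $\frac{852440}{8601} \approx 99.109$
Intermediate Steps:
$w{\left(x \right)} = 2 x \left(-166 + x\right)$ ($w{\left(x \right)} = \left(-166 + x\right) 2 x = 2 x \left(-166 + x\right)$)
$\frac{w{\left(-844 \right)}}{\left(-122\right) \left(-126 + \left(199 - 214\right)\right)} = \frac{2 \left(-844\right) \left(-166 - 844\right)}{\left(-122\right) \left(-126 + \left(199 - 214\right)\right)} = \frac{2 \left(-844\right) \left(-1010\right)}{\left(-122\right) \left(-126 + \left(199 - 214\right)\right)} = \frac{1704880}{\left(-122\right) \left(-126 - 15\right)} = \frac{1704880}{\left(-122\right) \left(-141\right)} = \frac{1704880}{17202} = 1704880 \cdot \frac{1}{17202} = \frac{852440}{8601}$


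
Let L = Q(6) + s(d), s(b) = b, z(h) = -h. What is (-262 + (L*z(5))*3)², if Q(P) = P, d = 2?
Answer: 145924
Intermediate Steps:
L = 8 (L = 6 + 2 = 8)
(-262 + (L*z(5))*3)² = (-262 + (8*(-1*5))*3)² = (-262 + (8*(-5))*3)² = (-262 - 40*3)² = (-262 - 120)² = (-382)² = 145924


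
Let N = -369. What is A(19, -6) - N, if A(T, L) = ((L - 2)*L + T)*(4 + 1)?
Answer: 704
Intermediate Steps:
A(T, L) = 5*T + 5*L*(-2 + L) (A(T, L) = ((-2 + L)*L + T)*5 = (L*(-2 + L) + T)*5 = (T + L*(-2 + L))*5 = 5*T + 5*L*(-2 + L))
A(19, -6) - N = (-10*(-6) + 5*19 + 5*(-6)²) - 1*(-369) = (60 + 95 + 5*36) + 369 = (60 + 95 + 180) + 369 = 335 + 369 = 704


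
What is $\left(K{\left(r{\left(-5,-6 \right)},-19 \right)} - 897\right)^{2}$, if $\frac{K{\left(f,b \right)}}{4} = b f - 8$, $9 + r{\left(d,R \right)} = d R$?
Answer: $6375625$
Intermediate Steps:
$r{\left(d,R \right)} = -9 + R d$ ($r{\left(d,R \right)} = -9 + d R = -9 + R d$)
$K{\left(f,b \right)} = -32 + 4 b f$ ($K{\left(f,b \right)} = 4 \left(b f - 8\right) = 4 \left(-8 + b f\right) = -32 + 4 b f$)
$\left(K{\left(r{\left(-5,-6 \right)},-19 \right)} - 897\right)^{2} = \left(\left(-32 + 4 \left(-19\right) \left(-9 - -30\right)\right) - 897\right)^{2} = \left(\left(-32 + 4 \left(-19\right) \left(-9 + 30\right)\right) - 897\right)^{2} = \left(\left(-32 + 4 \left(-19\right) 21\right) - 897\right)^{2} = \left(\left(-32 - 1596\right) - 897\right)^{2} = \left(-1628 - 897\right)^{2} = \left(-2525\right)^{2} = 6375625$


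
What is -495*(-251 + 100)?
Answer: 74745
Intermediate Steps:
-495*(-251 + 100) = -495*(-151) = 74745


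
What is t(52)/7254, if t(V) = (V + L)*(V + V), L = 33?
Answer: 340/279 ≈ 1.2186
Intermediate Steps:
t(V) = 2*V*(33 + V) (t(V) = (V + 33)*(V + V) = (33 + V)*(2*V) = 2*V*(33 + V))
t(52)/7254 = (2*52*(33 + 52))/7254 = (2*52*85)*(1/7254) = 8840*(1/7254) = 340/279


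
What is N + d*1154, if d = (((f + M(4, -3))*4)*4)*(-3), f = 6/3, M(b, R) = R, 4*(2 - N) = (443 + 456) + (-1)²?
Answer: 55169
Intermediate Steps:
N = -223 (N = 2 - ((443 + 456) + (-1)²)/4 = 2 - (899 + 1)/4 = 2 - ¼*900 = 2 - 225 = -223)
f = 2 (f = 6*(⅓) = 2)
d = 48 (d = (((2 - 3)*4)*4)*(-3) = (-1*4*4)*(-3) = -4*4*(-3) = -16*(-3) = 48)
N + d*1154 = -223 + 48*1154 = -223 + 55392 = 55169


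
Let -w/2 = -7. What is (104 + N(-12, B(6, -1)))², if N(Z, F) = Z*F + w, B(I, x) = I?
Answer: 2116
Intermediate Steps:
w = 14 (w = -2*(-7) = 14)
N(Z, F) = 14 + F*Z (N(Z, F) = Z*F + 14 = F*Z + 14 = 14 + F*Z)
(104 + N(-12, B(6, -1)))² = (104 + (14 + 6*(-12)))² = (104 + (14 - 72))² = (104 - 58)² = 46² = 2116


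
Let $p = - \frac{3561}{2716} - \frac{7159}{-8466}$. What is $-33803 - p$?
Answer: $- \frac{388621925093}{11496828} \approx -33803.0$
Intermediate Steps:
$p = - \frac{5351791}{11496828}$ ($p = \left(-3561\right) \frac{1}{2716} - - \frac{7159}{8466} = - \frac{3561}{2716} + \frac{7159}{8466} = - \frac{5351791}{11496828} \approx -0.4655$)
$-33803 - p = -33803 - - \frac{5351791}{11496828} = -33803 + \frac{5351791}{11496828} = - \frac{388621925093}{11496828}$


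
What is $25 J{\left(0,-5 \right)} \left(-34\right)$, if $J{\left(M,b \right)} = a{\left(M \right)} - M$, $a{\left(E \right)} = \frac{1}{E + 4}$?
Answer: $- \frac{425}{2} \approx -212.5$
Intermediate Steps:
$a{\left(E \right)} = \frac{1}{4 + E}$
$J{\left(M,b \right)} = \frac{1}{4 + M} - M$
$25 J{\left(0,-5 \right)} \left(-34\right) = 25 \frac{1 - 0 \left(4 + 0\right)}{4 + 0} \left(-34\right) = 25 \frac{1 - 0 \cdot 4}{4} \left(-34\right) = 25 \frac{1 + 0}{4} \left(-34\right) = 25 \cdot \frac{1}{4} \cdot 1 \left(-34\right) = 25 \cdot \frac{1}{4} \left(-34\right) = \frac{25}{4} \left(-34\right) = - \frac{425}{2}$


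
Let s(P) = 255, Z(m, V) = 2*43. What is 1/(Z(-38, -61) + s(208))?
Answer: 1/341 ≈ 0.0029326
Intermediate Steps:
Z(m, V) = 86
1/(Z(-38, -61) + s(208)) = 1/(86 + 255) = 1/341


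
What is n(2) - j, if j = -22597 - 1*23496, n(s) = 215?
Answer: 46308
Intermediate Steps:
j = -46093 (j = -22597 - 23496 = -46093)
n(2) - j = 215 - 1*(-46093) = 215 + 46093 = 46308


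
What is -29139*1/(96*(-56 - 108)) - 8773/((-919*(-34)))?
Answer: 128725847/81989504 ≈ 1.5700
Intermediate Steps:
-29139*1/(96*(-56 - 108)) - 8773/((-919*(-34))) = -29139/((-164*96)) - 8773/31246 = -29139/(-15744) - 8773*1/31246 = -29139*(-1/15744) - 8773/31246 = 9713/5248 - 8773/31246 = 128725847/81989504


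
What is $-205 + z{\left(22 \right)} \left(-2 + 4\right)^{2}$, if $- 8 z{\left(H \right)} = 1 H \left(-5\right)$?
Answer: $-150$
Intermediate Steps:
$z{\left(H \right)} = \frac{5 H}{8}$ ($z{\left(H \right)} = - \frac{1 H \left(-5\right)}{8} = - \frac{H \left(-5\right)}{8} = - \frac{\left(-5\right) H}{8} = \frac{5 H}{8}$)
$-205 + z{\left(22 \right)} \left(-2 + 4\right)^{2} = -205 + \frac{5}{8} \cdot 22 \left(-2 + 4\right)^{2} = -205 + \frac{55 \cdot 2^{2}}{4} = -205 + \frac{55}{4} \cdot 4 = -205 + 55 = -150$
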